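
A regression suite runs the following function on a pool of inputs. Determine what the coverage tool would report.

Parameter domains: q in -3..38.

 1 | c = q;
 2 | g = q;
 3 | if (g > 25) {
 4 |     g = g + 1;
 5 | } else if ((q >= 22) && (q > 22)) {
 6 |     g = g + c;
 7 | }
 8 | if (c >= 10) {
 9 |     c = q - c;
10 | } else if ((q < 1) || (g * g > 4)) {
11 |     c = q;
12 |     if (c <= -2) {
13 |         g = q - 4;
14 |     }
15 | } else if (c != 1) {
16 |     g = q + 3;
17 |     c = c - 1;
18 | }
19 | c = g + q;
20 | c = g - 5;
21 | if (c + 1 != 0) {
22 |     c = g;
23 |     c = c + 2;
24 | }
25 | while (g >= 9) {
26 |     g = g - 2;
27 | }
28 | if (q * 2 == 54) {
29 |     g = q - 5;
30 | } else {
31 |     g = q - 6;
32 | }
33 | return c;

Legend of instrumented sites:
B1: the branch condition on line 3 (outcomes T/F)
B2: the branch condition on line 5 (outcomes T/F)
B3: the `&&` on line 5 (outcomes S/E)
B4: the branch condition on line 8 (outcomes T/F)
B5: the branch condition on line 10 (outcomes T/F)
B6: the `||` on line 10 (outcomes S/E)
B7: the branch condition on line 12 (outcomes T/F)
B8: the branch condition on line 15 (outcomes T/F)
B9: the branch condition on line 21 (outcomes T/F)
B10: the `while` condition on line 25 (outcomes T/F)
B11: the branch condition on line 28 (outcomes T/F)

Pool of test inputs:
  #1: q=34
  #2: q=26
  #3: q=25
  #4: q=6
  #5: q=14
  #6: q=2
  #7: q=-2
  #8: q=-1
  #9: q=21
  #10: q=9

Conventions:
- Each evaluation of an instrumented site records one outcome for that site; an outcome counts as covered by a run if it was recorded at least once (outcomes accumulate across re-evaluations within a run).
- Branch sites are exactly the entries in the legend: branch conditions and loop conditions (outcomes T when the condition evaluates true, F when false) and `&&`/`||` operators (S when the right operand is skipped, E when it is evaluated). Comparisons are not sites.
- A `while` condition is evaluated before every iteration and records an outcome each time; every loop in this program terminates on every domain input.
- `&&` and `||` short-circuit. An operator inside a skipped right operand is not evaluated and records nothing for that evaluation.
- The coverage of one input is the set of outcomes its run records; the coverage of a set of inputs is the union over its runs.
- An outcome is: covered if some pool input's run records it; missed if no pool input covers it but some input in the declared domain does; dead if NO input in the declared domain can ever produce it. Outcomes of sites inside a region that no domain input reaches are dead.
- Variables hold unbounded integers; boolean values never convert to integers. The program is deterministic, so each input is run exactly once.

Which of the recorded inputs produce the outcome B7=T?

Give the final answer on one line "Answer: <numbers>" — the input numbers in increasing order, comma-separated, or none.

input #1 (q=34): does not record B7=T
input #2 (q=26): does not record B7=T
input #3 (q=25): does not record B7=T
input #4 (q=6): does not record B7=T
input #5 (q=14): does not record B7=T
input #6 (q=2): does not record B7=T
input #7 (q=-2): records B7=T
input #8 (q=-1): does not record B7=T
input #9 (q=21): does not record B7=T
input #10 (q=9): does not record B7=T

Answer: 7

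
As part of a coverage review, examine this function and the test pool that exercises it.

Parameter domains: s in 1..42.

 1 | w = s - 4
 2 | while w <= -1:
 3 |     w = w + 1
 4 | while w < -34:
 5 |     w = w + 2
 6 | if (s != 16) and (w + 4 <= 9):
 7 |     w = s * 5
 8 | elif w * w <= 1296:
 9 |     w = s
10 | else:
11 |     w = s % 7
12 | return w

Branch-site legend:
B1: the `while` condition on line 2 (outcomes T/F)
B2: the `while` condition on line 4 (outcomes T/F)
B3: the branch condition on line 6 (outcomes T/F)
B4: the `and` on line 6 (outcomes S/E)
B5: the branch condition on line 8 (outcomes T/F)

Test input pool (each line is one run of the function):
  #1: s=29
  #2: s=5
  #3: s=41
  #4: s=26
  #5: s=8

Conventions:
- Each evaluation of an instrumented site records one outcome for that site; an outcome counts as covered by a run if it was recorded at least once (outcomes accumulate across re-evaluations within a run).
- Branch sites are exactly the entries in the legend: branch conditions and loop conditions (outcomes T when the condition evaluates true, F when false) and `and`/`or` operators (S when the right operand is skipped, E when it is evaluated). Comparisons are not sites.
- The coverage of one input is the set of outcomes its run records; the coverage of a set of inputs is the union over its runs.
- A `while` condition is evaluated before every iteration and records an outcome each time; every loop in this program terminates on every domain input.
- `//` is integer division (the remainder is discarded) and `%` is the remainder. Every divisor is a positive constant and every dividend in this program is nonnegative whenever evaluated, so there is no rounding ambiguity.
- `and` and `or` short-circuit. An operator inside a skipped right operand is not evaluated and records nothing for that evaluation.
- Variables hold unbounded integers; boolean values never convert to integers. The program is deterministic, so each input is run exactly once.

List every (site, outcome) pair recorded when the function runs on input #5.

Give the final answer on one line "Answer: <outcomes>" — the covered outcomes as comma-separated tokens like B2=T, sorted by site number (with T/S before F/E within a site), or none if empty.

Event log for input #5 (s=8):
  B1->F, B2->F, B4->E, B3->T
as a set, this run covers: B1=F, B2=F, B3=T, B4=E

Answer: B1=F, B2=F, B3=T, B4=E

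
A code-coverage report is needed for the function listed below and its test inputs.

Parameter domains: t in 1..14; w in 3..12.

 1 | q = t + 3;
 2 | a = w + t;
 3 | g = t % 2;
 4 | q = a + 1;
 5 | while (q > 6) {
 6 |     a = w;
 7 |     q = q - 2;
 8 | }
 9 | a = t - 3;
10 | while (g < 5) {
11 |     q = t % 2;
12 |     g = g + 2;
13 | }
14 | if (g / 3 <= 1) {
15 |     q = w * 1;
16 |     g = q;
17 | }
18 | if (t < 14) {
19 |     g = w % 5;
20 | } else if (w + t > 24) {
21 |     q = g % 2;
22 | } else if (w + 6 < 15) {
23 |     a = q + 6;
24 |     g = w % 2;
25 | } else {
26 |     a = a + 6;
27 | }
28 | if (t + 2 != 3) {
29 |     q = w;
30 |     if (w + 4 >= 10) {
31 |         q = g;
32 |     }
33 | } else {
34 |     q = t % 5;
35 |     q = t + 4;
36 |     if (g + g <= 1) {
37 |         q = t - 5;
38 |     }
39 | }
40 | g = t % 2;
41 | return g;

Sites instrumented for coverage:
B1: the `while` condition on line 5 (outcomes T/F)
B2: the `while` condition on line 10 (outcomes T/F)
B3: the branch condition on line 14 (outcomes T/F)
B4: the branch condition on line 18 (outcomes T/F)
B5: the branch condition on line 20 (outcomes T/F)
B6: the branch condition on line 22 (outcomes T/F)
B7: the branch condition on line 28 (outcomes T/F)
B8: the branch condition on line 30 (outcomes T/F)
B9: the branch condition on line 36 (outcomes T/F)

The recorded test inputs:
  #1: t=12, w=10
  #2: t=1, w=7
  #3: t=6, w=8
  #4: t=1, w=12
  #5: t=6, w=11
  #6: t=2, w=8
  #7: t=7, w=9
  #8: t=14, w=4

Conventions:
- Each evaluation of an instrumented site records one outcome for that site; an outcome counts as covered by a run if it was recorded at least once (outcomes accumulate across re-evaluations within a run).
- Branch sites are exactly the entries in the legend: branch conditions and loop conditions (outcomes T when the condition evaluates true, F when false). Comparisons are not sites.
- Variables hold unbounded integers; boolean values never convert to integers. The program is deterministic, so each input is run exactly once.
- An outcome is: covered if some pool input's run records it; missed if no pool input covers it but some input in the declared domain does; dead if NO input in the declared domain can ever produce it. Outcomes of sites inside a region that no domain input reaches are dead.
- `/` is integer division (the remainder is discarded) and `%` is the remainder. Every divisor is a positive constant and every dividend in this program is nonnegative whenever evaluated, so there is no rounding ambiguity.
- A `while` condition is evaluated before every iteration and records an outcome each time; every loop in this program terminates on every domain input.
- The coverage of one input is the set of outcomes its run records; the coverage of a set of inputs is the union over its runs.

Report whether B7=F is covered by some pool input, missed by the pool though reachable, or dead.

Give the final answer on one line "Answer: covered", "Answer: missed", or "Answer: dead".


B7=F is recorded by pool input(s) 2, 4 -> covered
Answer: covered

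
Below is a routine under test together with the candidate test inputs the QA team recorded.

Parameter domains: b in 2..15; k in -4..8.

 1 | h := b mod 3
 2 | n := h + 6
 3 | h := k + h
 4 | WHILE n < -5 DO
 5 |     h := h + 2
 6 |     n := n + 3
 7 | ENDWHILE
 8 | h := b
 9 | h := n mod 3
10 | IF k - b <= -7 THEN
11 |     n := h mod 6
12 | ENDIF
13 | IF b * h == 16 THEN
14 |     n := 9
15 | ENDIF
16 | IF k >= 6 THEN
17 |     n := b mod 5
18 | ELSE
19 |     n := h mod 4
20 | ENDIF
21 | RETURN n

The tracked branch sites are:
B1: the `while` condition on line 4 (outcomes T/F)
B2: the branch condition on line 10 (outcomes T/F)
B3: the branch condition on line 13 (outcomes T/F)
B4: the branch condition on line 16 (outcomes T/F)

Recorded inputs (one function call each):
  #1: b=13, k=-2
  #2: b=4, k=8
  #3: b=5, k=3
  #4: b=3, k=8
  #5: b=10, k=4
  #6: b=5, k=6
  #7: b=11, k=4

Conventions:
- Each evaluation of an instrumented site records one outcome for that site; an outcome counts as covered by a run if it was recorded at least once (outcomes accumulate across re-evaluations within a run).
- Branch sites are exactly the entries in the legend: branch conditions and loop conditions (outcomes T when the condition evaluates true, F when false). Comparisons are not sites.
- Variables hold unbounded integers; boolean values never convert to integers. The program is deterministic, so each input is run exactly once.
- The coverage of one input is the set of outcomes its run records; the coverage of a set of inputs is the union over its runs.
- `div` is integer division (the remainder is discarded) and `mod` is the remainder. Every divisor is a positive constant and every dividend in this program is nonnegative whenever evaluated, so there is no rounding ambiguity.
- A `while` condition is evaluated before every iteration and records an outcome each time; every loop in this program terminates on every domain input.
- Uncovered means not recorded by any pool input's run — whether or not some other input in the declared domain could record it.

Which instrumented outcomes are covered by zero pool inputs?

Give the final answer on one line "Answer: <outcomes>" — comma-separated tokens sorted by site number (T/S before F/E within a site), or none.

input #1 (b=13, k=-2): covers B1=F, B2=T, B3=F, B4=F
input #2 (b=4, k=8): covers B1=F, B2=F, B3=F, B4=T
input #3 (b=5, k=3): covers B1=F, B2=F, B3=F, B4=F
input #4 (b=3, k=8): covers B1=F, B2=F, B3=F, B4=T
input #5 (b=10, k=4): covers B1=F, B2=F, B3=F, B4=F
input #6 (b=5, k=6): covers B1=F, B2=F, B3=F, B4=T
input #7 (b=11, k=4): covers B1=F, B2=T, B3=F, B4=F
union over the pool: B1=F, B2=T, B2=F, B3=F, B4=T, B4=F
uncovered (2 of 8): B1=T, B3=T

Answer: B1=T, B3=T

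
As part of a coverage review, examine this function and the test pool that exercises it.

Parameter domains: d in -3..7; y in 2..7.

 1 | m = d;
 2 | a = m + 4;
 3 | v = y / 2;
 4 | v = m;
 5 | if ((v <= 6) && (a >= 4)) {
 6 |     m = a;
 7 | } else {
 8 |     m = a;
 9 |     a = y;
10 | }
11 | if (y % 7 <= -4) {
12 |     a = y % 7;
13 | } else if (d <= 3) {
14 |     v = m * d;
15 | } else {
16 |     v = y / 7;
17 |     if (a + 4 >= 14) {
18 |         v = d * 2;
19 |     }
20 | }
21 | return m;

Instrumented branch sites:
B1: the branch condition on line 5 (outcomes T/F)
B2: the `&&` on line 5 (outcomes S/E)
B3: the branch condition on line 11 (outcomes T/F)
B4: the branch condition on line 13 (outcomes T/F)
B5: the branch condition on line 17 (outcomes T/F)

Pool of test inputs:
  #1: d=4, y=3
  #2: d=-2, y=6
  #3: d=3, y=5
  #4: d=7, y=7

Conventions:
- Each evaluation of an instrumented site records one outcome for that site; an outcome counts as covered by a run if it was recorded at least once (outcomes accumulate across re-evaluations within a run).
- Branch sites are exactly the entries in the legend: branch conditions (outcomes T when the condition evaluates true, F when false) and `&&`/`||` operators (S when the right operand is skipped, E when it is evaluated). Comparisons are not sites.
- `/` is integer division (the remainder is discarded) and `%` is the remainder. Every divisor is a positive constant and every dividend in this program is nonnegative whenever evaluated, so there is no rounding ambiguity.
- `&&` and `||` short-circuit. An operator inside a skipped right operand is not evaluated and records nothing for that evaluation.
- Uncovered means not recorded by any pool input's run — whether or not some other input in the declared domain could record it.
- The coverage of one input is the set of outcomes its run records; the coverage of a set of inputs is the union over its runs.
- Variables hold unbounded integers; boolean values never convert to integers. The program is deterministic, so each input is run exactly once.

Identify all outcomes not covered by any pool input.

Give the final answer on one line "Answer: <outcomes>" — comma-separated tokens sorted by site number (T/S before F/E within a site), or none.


#1 (d=4, y=3) -> B2->E, B1->T, B3->F, B4->F, B5->F; covered: B1=T, B2=E, B3=F, B4=F, B5=F
#2 (d=-2, y=6) -> B2->E, B1->F, B3->F, B4->T; covered: B1=F, B2=E, B3=F, B4=T
#3 (d=3, y=5) -> B2->E, B1->T, B3->F, B4->T; covered: B1=T, B2=E, B3=F, B4=T
#4 (d=7, y=7) -> B2->S, B1->F, B3->F, B4->F, B5->F; covered: B1=F, B2=S, B3=F, B4=F, B5=F
union over the pool: B1=T, B1=F, B2=S, B2=E, B3=F, B4=T, B4=F, B5=F
uncovered (2 of 10): B3=T, B5=T
Answer: B3=T, B5=T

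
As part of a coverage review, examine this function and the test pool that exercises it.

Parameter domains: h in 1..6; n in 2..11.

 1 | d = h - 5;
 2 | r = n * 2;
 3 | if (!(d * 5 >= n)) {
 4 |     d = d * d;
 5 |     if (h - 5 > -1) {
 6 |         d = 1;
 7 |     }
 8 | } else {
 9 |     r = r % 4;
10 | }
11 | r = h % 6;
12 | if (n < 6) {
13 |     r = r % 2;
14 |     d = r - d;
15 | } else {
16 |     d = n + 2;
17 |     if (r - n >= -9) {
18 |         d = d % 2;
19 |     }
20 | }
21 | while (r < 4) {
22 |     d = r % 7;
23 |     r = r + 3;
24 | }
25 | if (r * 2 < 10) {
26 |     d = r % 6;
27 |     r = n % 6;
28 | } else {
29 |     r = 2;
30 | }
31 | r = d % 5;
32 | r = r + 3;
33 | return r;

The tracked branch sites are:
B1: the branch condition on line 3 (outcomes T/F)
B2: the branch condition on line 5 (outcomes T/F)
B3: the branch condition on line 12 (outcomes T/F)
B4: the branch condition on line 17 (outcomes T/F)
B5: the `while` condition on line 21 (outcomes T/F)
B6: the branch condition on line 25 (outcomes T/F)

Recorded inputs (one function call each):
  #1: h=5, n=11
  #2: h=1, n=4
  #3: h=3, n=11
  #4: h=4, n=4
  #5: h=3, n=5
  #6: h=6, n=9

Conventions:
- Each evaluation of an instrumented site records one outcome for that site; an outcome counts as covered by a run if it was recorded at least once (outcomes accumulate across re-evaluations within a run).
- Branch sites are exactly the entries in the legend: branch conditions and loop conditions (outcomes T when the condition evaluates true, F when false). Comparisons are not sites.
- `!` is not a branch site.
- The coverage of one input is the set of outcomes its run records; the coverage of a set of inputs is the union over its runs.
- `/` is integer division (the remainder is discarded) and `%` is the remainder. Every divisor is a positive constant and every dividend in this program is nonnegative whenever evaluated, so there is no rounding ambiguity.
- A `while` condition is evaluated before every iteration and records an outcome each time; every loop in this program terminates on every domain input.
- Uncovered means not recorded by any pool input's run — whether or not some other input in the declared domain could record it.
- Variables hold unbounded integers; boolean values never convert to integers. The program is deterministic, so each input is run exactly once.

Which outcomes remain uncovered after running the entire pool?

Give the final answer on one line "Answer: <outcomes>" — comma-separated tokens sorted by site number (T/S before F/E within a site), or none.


input #1 (h=5, n=11): events B1->T, B2->T, B3->F, B4->T, B5->F, B6->F; covers B1=T, B2=T, B3=F, B4=T, B5=F, B6=F
input #2 (h=1, n=4): events B1->T, B2->F, B3->T, B5->T, B5->F, B6->T; covers B1=T, B2=F, B3=T, B5=T, B5=F, B6=T
input #3 (h=3, n=11): events B1->T, B2->F, B3->F, B4->T, B5->T, B5->F, B6->F; covers B1=T, B2=F, B3=F, B4=T, B5=T, B5=F, B6=F
input #4 (h=4, n=4): events B1->T, B2->F, B3->T, B5->T, B5->T, B5->F, B6->F; covers B1=T, B2=F, B3=T, B5=T, B5=F, B6=F
input #5 (h=3, n=5): events B1->T, B2->F, B3->T, B5->T, B5->F, B6->T; covers B1=T, B2=F, B3=T, B5=T, B5=F, B6=T
input #6 (h=6, n=9): events B1->T, B2->T, B3->F, B4->T, B5->T, B5->T, B5->F, B6->F; covers B1=T, B2=T, B3=F, B4=T, B5=T, B5=F, B6=F
union over the pool: B1=T, B2=T, B2=F, B3=T, B3=F, B4=T, B5=T, B5=F, B6=T, B6=F
uncovered (2 of 12): B1=F, B4=F
Answer: B1=F, B4=F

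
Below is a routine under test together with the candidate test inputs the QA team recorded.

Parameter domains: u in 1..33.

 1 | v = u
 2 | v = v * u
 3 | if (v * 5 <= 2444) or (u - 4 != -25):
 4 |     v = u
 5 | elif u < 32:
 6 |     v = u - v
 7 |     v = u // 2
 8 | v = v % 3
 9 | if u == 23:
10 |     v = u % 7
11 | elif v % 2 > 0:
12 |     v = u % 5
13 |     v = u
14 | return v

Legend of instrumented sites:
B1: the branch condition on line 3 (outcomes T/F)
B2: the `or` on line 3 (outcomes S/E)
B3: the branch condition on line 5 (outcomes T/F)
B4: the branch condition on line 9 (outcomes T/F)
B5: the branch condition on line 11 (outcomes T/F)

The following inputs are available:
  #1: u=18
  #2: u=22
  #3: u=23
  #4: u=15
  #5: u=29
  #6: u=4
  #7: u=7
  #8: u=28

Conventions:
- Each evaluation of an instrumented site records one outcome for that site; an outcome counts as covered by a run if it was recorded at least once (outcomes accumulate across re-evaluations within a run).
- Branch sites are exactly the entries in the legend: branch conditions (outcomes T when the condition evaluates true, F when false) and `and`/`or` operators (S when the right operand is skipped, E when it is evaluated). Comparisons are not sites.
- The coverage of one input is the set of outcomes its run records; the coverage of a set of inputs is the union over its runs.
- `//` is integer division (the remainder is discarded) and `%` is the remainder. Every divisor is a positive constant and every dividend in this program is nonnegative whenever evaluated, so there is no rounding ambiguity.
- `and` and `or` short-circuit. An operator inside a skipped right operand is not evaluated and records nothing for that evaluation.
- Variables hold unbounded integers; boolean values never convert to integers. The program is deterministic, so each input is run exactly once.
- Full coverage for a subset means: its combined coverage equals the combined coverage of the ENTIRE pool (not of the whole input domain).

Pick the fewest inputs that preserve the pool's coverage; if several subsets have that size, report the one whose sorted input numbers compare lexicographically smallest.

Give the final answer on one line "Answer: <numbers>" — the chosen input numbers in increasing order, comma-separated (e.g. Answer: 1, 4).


#1 (u=18) -> B2->S, B1->T, B4->F, B5->F; covered: B1=T, B2=S, B4=F, B5=F
#2 (u=22) -> B2->S, B1->T, B4->F, B5->T; covered: B1=T, B2=S, B4=F, B5=T
#3 (u=23) -> B2->E, B1->T, B4->T; covered: B1=T, B2=E, B4=T
#4 (u=15) -> B2->S, B1->T, B4->F, B5->F; covered: B1=T, B2=S, B4=F, B5=F
#5 (u=29) -> B2->E, B1->T, B4->F, B5->F; covered: B1=T, B2=E, B4=F, B5=F
#6 (u=4) -> B2->S, B1->T, B4->F, B5->T; covered: B1=T, B2=S, B4=F, B5=T
#7 (u=7) -> B2->S, B1->T, B4->F, B5->T; covered: B1=T, B2=S, B4=F, B5=T
#8 (u=28) -> B2->E, B1->T, B4->F, B5->T; covered: B1=T, B2=E, B4=F, B5=T
the full pool covers 7 outcomes: B1=T, B2=S, B2=E, B4=T, B4=F, B5=T, B5=F
size 1 is not enough: best union over all size-1 subsets is 4/7
size 2 is not enough: best union over all size-2 subsets is 6/7
the canonical winner is {1, 2, 3}: size 3, full 7-outcome coverage, earliest index list among size-3 covers
Answer: 1, 2, 3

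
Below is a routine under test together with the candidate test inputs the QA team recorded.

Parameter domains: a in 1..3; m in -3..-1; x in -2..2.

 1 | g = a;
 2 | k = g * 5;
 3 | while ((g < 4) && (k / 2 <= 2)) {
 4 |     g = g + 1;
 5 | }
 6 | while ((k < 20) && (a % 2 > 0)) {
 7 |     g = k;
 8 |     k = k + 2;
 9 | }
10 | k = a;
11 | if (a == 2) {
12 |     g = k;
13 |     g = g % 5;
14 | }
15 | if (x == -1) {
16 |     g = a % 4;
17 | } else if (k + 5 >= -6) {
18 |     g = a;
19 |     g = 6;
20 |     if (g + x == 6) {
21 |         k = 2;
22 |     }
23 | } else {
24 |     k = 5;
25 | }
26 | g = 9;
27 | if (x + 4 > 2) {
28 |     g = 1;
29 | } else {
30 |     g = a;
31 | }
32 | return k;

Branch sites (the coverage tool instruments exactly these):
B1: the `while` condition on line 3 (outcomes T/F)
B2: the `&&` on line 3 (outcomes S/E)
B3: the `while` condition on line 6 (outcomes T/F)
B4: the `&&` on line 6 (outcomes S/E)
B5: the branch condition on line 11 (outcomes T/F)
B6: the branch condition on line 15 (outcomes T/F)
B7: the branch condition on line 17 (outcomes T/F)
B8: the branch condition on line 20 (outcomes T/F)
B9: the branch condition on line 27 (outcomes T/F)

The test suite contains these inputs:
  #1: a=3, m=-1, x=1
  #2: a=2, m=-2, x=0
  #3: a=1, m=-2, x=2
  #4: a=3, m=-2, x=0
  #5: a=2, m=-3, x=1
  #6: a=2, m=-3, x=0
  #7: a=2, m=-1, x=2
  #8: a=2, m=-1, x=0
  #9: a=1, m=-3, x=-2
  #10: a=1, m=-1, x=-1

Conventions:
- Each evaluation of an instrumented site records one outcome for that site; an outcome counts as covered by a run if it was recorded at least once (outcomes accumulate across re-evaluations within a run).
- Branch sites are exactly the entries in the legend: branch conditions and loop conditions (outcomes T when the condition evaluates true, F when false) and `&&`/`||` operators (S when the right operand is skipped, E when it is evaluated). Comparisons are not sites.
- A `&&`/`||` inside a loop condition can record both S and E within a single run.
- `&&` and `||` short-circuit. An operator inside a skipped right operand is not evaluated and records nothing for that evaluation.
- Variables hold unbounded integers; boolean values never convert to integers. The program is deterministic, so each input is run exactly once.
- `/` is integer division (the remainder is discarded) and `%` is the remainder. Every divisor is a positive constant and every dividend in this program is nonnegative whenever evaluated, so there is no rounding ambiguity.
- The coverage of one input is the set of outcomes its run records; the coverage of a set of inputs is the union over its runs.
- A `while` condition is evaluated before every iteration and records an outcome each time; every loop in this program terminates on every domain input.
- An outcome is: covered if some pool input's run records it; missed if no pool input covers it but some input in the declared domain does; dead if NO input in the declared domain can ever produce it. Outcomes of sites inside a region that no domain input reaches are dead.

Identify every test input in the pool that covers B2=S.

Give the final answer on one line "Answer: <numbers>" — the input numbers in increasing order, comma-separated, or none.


input #1 (a=3, m=-1, x=1): does not record B2=S
input #2 (a=2, m=-2, x=0): does not record B2=S
input #3 (a=1, m=-2, x=2): records B2=S
input #4 (a=3, m=-2, x=0): does not record B2=S
input #5 (a=2, m=-3, x=1): does not record B2=S
input #6 (a=2, m=-3, x=0): does not record B2=S
input #7 (a=2, m=-1, x=2): does not record B2=S
input #8 (a=2, m=-1, x=0): does not record B2=S
input #9 (a=1, m=-3, x=-2): records B2=S
input #10 (a=1, m=-1, x=-1): records B2=S
Answer: 3, 9, 10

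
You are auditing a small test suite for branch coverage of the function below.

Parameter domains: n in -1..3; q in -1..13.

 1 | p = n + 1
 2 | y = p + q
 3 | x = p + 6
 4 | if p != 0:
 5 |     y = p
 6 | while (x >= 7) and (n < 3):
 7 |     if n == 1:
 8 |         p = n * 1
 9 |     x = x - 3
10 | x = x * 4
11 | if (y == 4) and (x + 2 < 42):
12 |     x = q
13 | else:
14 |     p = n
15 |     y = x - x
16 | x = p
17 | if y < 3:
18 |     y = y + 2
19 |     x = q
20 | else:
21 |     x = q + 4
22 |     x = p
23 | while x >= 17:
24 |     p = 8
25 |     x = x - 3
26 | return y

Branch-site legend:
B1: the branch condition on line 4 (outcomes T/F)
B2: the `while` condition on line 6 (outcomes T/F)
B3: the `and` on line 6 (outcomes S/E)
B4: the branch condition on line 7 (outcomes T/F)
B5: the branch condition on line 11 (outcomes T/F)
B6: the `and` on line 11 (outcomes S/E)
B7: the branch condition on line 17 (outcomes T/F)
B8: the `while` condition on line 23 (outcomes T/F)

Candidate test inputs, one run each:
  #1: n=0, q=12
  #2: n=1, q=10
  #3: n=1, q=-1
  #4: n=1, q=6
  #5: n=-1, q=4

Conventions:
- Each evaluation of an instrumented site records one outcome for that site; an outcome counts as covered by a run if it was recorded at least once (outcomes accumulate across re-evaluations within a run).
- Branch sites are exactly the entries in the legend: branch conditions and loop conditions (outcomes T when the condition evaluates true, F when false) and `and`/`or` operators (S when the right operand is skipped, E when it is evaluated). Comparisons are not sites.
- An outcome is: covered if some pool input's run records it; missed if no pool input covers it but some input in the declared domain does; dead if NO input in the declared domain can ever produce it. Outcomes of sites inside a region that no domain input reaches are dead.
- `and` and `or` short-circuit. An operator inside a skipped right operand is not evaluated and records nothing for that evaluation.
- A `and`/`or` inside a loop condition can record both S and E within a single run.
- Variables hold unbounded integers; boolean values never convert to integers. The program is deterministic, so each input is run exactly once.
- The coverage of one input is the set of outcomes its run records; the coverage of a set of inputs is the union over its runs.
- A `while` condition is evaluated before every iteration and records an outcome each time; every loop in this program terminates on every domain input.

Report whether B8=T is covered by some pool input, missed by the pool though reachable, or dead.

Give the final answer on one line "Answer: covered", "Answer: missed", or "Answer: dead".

no pool input records B8=T
checking all 75 inputs in the declared domain: B8=T is never recorded -> dead

Answer: dead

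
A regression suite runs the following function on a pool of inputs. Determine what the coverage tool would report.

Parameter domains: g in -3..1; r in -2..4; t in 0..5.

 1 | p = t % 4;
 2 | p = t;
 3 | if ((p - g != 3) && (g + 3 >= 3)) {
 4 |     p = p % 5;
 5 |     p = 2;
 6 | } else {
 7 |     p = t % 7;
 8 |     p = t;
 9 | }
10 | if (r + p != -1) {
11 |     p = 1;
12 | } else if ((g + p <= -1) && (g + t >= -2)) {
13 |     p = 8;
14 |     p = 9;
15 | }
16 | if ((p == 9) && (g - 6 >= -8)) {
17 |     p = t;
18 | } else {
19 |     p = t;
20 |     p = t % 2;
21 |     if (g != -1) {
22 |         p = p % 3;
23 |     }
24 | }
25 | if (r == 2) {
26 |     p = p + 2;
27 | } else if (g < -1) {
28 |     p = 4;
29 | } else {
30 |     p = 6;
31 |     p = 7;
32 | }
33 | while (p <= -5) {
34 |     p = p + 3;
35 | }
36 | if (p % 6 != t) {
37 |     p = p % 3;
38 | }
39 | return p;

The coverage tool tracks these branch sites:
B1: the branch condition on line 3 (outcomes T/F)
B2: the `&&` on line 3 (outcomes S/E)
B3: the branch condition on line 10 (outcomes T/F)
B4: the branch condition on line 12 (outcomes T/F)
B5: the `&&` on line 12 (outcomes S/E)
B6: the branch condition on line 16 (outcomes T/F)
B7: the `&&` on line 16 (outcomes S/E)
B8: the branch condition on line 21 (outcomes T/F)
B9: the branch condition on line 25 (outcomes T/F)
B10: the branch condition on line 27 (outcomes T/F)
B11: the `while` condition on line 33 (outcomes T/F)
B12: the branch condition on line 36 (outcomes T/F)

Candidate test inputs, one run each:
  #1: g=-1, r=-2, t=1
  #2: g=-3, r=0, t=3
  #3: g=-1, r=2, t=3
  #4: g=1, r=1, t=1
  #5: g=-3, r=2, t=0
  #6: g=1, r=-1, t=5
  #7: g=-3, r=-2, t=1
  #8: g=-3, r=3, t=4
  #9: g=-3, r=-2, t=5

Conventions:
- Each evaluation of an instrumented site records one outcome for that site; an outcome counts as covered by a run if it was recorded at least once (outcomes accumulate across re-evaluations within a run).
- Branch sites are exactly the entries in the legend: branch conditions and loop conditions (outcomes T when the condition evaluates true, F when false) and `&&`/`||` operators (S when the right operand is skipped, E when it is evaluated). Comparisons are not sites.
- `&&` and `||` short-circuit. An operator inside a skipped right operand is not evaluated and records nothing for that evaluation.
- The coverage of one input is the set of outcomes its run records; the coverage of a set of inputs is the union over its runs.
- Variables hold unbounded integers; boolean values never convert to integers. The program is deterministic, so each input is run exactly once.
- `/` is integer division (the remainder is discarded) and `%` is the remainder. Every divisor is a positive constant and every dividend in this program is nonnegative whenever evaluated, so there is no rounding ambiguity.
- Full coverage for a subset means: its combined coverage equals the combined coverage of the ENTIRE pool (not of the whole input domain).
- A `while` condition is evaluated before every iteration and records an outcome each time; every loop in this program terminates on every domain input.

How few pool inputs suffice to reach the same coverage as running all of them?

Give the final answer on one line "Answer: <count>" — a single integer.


input #1, g=-1, r=-2, t=1: events B2->E, B1->F, B3->F, B5->S, B4->F, B7->S, B6->F, B8->F, B9->F, B10->F, B11->F, B12->F; outcomes B1=F, B2=E, B3=F, B4=F, B5=S, B6=F, B7=S, B8=F, B9=F, B10=F, B11=F, B12=F
input #2, g=-3, r=0, t=3: events B2->E, B1->F, B3->T, B7->S, B6->F, B8->T, B9->F, B10->T, B11->F, B12->T; outcomes B1=F, B2=E, B3=T, B6=F, B7=S, B8=T, B9=F, B10=T, B11=F, B12=T
input #3, g=-1, r=2, t=3: events B2->E, B1->F, B3->T, B7->S, B6->F, B8->F, B9->T, B11->F, B12->F; outcomes B1=F, B2=E, B3=T, B6=F, B7=S, B8=F, B9=T, B11=F, B12=F
input #4, g=1, r=1, t=1: events B2->E, B1->T, B3->T, B7->S, B6->F, B8->T, B9->F, B10->F, B11->F, B12->F; outcomes B1=T, B2=E, B3=T, B6=F, B7=S, B8=T, B9=F, B10=F, B11=F, B12=F
input #5, g=-3, r=2, t=0: events B2->S, B1->F, B3->T, B7->S, B6->F, B8->T, B9->T, B11->F, B12->T; outcomes B1=F, B2=S, B3=T, B6=F, B7=S, B8=T, B9=T, B11=F, B12=T
input #6, g=1, r=-1, t=5: events B2->E, B1->T, B3->T, B7->S, B6->F, B8->T, B9->F, B10->F, B11->F, B12->T; outcomes B1=T, B2=E, B3=T, B6=F, B7=S, B8=T, B9=F, B10=F, B11=F, B12=T
input #7, g=-3, r=-2, t=1: events B2->E, B1->F, B3->F, B5->E, B4->T, B7->E, B6->F, B8->T, B9->F, B10->T, B11->F, B12->T; outcomes B1=F, B2=E, B3=F, B4=T, B5=E, B6=F, B7=E, B8=T, B9=F, B10=T, B11=F, B12=T
input #8, g=-3, r=3, t=4: events B2->E, B1->F, B3->T, B7->S, B6->F, B8->T, B9->F, B10->T, B11->F, B12->F; outcomes B1=F, B2=E, B3=T, B6=F, B7=S, B8=T, B9=F, B10=T, B11=F, B12=F
input #9, g=-3, r=-2, t=5: events B2->E, B1->F, B3->T, B7->S, B6->F, B8->T, B9->F, B10->T, B11->F, B12->T; outcomes B1=F, B2=E, B3=T, B6=F, B7=S, B8=T, B9=F, B10=T, B11=F, B12=T
the full pool covers 22 outcomes: B1=T, B1=F, B2=S, B2=E, B3=T, B3=F, B4=T, B4=F, B5=S, B5=E, B6=F, B7=S, B7=E, B8=T, B8=F, B9=T, B9=F, B10=T, B10=F, B11=F, B12=T, B12=F
size 1 is not enough: best union over all size-1 subsets is 12/22
size 2 is not enough: best union over all size-2 subsets is 18/22
size 3 is not enough: best union over all size-3 subsets is 21/22
inputs {1, 4, 5, 7} (size 4) cover everything; no size-4 subset with a lexicographically smaller index list covers all 22
Answer: 4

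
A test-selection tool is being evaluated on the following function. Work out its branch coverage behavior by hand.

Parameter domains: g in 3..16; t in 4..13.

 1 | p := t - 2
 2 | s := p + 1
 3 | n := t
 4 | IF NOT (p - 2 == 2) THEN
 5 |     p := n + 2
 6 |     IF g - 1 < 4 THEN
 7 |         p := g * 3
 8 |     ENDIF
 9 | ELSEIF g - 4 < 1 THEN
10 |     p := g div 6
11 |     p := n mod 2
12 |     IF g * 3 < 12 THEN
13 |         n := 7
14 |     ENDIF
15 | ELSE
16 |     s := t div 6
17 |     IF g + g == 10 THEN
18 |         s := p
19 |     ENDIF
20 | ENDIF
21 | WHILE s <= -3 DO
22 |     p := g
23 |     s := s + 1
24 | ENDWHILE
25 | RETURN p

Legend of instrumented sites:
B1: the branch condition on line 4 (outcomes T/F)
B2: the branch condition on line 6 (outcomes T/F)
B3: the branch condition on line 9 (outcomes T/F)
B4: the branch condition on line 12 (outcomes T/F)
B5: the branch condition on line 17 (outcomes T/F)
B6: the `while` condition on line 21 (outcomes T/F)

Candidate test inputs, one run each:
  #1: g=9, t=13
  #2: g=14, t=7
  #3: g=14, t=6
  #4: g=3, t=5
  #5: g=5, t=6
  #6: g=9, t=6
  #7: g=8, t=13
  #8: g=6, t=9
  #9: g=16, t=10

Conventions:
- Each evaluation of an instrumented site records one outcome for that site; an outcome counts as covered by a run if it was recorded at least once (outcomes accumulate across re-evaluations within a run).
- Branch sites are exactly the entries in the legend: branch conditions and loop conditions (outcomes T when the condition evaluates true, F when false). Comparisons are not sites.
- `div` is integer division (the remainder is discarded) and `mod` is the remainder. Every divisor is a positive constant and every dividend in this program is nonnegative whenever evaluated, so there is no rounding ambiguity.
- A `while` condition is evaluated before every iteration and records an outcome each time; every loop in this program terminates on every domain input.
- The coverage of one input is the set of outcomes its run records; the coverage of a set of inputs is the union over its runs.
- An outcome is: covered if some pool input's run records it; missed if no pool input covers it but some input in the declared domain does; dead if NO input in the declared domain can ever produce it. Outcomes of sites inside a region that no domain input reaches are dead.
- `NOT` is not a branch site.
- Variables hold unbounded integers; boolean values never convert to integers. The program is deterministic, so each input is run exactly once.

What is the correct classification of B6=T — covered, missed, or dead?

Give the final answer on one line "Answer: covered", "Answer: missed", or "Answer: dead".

no pool input records B6=T
checking all 140 inputs in the declared domain: B6=T is never recorded -> dead

Answer: dead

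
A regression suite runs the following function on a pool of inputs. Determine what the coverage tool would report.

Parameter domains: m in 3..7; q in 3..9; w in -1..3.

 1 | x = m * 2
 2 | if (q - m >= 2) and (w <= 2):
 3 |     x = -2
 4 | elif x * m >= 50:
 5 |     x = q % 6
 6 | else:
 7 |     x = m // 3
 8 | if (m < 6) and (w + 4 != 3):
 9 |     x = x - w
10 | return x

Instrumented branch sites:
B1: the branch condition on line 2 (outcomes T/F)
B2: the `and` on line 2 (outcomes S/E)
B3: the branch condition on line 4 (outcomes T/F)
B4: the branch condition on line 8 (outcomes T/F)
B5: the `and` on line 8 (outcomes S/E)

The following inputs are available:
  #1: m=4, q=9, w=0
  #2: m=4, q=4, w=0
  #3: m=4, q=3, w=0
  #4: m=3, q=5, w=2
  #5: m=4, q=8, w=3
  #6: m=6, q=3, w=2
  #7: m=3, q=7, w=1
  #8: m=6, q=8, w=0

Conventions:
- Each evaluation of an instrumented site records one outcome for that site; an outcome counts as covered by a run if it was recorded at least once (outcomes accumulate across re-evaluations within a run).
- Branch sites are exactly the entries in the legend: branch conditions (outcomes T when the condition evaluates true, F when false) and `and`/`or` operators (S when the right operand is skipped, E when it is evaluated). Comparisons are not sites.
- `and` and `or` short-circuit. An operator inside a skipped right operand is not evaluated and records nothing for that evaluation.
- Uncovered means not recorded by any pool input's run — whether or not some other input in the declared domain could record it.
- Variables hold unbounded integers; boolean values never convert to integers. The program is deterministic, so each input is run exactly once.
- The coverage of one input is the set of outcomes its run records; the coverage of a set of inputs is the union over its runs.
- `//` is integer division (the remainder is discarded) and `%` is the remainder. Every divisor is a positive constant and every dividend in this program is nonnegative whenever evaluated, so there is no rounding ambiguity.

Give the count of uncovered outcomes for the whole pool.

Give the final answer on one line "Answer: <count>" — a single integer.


input #1 (m=4, q=9, w=0): events B2->E, B1->T, B5->E, B4->T; covers B1=T, B2=E, B4=T, B5=E
input #2 (m=4, q=4, w=0): events B2->S, B1->F, B3->F, B5->E, B4->T; covers B1=F, B2=S, B3=F, B4=T, B5=E
input #3 (m=4, q=3, w=0): events B2->S, B1->F, B3->F, B5->E, B4->T; covers B1=F, B2=S, B3=F, B4=T, B5=E
input #4 (m=3, q=5, w=2): events B2->E, B1->T, B5->E, B4->T; covers B1=T, B2=E, B4=T, B5=E
input #5 (m=4, q=8, w=3): events B2->E, B1->F, B3->F, B5->E, B4->T; covers B1=F, B2=E, B3=F, B4=T, B5=E
input #6 (m=6, q=3, w=2): events B2->S, B1->F, B3->T, B5->S, B4->F; covers B1=F, B2=S, B3=T, B4=F, B5=S
input #7 (m=3, q=7, w=1): events B2->E, B1->T, B5->E, B4->T; covers B1=T, B2=E, B4=T, B5=E
input #8 (m=6, q=8, w=0): events B2->E, B1->T, B5->S, B4->F; covers B1=T, B2=E, B4=F, B5=S
union over the pool: B1=T, B1=F, B2=S, B2=E, B3=T, B3=F, B4=T, B4=F, B5=S, B5=E
uncovered (0 of 10): none
Answer: 0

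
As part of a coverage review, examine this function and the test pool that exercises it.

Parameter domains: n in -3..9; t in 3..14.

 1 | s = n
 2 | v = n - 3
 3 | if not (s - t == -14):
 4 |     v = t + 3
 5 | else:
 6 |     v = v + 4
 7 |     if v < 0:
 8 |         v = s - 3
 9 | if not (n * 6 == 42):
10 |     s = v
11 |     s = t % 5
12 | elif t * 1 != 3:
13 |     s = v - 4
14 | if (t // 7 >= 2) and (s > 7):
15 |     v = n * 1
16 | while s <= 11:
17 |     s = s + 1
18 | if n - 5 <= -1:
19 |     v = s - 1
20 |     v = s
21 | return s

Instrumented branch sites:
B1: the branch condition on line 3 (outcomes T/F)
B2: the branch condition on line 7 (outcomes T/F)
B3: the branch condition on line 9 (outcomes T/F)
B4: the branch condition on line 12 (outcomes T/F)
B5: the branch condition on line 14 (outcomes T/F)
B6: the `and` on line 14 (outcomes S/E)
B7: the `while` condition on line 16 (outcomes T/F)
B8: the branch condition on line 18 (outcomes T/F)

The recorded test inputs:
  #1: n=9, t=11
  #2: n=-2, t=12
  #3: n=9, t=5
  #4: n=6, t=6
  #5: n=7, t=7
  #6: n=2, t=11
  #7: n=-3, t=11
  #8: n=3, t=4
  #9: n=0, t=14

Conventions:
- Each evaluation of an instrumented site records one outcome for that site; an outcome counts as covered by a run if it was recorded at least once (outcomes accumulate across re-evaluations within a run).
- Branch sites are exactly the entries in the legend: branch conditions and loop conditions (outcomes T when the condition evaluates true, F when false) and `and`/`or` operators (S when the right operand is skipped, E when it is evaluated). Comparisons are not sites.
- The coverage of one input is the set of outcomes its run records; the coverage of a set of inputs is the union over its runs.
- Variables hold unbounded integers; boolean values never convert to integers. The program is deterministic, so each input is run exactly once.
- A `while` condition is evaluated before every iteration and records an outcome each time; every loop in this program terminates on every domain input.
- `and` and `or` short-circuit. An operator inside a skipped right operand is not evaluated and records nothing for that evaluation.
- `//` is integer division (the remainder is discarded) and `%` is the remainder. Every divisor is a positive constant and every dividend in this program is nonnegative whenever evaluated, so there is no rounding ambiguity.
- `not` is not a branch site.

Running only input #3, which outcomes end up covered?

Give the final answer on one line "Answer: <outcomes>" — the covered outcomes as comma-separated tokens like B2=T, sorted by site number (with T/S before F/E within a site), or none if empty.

Running input #3 (n=9, t=5), event by event:
  B1->T, B3->T, B6->S, B5->F, B7->T, B7->T, B7->T, B7->T, B7->T, B7->T
  B7->T, B7->T, B7->T, B7->T, B7->T, B7->T, B7->F, B8->F
collecting distinct outcomes: B1=T, B3=T, B5=F, B6=S, B7=T, B7=F, B8=F

Answer: B1=T, B3=T, B5=F, B6=S, B7=T, B7=F, B8=F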